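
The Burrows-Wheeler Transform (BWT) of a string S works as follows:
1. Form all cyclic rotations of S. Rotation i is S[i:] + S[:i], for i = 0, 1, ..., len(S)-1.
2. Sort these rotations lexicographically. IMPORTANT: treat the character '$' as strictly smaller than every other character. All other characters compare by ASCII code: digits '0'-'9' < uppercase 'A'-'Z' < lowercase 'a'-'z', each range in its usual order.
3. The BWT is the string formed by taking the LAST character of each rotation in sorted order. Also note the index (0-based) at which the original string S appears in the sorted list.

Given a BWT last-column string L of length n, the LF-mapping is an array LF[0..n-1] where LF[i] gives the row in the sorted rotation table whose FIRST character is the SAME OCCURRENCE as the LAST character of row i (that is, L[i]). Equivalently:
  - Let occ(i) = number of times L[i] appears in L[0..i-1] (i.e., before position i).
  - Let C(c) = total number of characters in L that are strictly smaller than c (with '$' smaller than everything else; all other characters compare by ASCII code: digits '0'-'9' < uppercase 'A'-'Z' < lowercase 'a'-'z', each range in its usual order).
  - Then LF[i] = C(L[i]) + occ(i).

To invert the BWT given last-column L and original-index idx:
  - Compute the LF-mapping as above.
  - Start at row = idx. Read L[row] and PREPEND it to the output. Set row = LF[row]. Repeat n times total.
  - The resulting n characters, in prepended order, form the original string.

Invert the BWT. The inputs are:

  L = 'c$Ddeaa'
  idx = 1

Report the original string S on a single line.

LF mapping: 4 0 1 5 6 2 3
Walk LF starting at row 1, prepending L[row]:
  step 1: row=1, L[1]='$', prepend. Next row=LF[1]=0
  step 2: row=0, L[0]='c', prepend. Next row=LF[0]=4
  step 3: row=4, L[4]='e', prepend. Next row=LF[4]=6
  step 4: row=6, L[6]='a', prepend. Next row=LF[6]=3
  step 5: row=3, L[3]='d', prepend. Next row=LF[3]=5
  step 6: row=5, L[5]='a', prepend. Next row=LF[5]=2
  step 7: row=2, L[2]='D', prepend. Next row=LF[2]=1
Reversed output: Dadaec$

Answer: Dadaec$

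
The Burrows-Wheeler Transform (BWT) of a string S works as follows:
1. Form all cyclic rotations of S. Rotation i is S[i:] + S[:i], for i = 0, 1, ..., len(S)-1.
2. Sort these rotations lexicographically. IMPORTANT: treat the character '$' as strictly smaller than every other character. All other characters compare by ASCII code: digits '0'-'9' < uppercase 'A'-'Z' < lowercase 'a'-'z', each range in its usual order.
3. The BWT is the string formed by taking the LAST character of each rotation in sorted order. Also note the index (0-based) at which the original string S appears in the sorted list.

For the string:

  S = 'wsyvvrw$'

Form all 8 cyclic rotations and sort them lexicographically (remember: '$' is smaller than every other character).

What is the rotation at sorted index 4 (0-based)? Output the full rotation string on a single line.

All 8 rotations (rotation i = S[i:]+S[:i]):
  rot[0] = wsyvvrw$
  rot[1] = syvvrw$w
  rot[2] = yvvrw$ws
  rot[3] = vvrw$wsy
  rot[4] = vrw$wsyv
  rot[5] = rw$wsyvv
  rot[6] = w$wsyvvr
  rot[7] = $wsyvvrw
Sorted (with $ < everything):
  sorted[0] = $wsyvvrw
  sorted[1] = rw$wsyvv
  sorted[2] = syvvrw$w
  sorted[3] = vrw$wsyv
  sorted[4] = vvrw$wsy
  sorted[5] = w$wsyvvr
  sorted[6] = wsyvvrw$
  sorted[7] = yvvrw$ws
sorted[4] = vvrw$wsy

Answer: vvrw$wsy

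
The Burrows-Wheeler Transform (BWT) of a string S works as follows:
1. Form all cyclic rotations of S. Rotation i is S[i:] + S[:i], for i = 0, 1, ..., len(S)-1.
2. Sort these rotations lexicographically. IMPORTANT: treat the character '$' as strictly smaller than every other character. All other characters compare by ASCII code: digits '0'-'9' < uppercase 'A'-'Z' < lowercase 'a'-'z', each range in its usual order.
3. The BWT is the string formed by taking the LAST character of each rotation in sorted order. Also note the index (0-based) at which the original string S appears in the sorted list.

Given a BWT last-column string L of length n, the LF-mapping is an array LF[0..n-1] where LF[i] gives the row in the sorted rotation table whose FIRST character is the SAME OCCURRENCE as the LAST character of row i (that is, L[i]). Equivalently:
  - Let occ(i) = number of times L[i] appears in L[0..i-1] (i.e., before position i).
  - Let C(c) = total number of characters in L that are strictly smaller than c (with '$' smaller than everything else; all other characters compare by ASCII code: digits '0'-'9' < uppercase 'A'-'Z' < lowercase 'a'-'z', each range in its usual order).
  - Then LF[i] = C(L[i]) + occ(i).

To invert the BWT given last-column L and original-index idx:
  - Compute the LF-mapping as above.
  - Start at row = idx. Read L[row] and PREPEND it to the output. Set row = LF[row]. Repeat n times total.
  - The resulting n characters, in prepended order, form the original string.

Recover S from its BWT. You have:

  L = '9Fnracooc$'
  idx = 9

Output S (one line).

LF mapping: 1 2 6 9 3 4 7 8 5 0
Walk LF starting at row 9, prepending L[row]:
  step 1: row=9, L[9]='$', prepend. Next row=LF[9]=0
  step 2: row=0, L[0]='9', prepend. Next row=LF[0]=1
  step 3: row=1, L[1]='F', prepend. Next row=LF[1]=2
  step 4: row=2, L[2]='n', prepend. Next row=LF[2]=6
  step 5: row=6, L[6]='o', prepend. Next row=LF[6]=7
  step 6: row=7, L[7]='o', prepend. Next row=LF[7]=8
  step 7: row=8, L[8]='c', prepend. Next row=LF[8]=5
  step 8: row=5, L[5]='c', prepend. Next row=LF[5]=4
  step 9: row=4, L[4]='a', prepend. Next row=LF[4]=3
  step 10: row=3, L[3]='r', prepend. Next row=LF[3]=9
Reversed output: raccoonF9$

Answer: raccoonF9$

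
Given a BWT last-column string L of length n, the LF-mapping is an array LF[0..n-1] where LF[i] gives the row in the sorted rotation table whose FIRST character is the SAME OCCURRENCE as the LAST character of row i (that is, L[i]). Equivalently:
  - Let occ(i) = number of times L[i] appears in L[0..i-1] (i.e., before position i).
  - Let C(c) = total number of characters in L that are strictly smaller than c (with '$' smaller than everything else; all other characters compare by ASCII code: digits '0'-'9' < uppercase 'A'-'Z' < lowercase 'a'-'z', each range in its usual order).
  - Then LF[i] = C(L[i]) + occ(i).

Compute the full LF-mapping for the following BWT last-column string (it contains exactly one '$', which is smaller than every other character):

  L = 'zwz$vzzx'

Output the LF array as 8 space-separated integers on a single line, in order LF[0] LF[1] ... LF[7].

Answer: 4 2 5 0 1 6 7 3

Derivation:
Char counts: '$':1, 'v':1, 'w':1, 'x':1, 'z':4
C (first-col start): C('$')=0, C('v')=1, C('w')=2, C('x')=3, C('z')=4
L[0]='z': occ=0, LF[0]=C('z')+0=4+0=4
L[1]='w': occ=0, LF[1]=C('w')+0=2+0=2
L[2]='z': occ=1, LF[2]=C('z')+1=4+1=5
L[3]='$': occ=0, LF[3]=C('$')+0=0+0=0
L[4]='v': occ=0, LF[4]=C('v')+0=1+0=1
L[5]='z': occ=2, LF[5]=C('z')+2=4+2=6
L[6]='z': occ=3, LF[6]=C('z')+3=4+3=7
L[7]='x': occ=0, LF[7]=C('x')+0=3+0=3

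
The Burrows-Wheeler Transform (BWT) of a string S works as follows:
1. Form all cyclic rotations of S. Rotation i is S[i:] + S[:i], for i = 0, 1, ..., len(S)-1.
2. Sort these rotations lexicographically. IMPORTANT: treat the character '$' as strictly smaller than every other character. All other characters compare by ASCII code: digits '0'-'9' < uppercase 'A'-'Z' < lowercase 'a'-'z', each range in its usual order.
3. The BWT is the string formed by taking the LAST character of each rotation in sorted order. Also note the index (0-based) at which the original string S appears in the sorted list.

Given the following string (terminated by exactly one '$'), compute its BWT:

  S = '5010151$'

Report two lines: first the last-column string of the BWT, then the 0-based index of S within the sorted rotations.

Answer: 151500$1
6

Derivation:
All 8 rotations (rotation i = S[i:]+S[:i]):
  rot[0] = 5010151$
  rot[1] = 010151$5
  rot[2] = 10151$50
  rot[3] = 0151$501
  rot[4] = 151$5010
  rot[5] = 51$50101
  rot[6] = 1$501015
  rot[7] = $5010151
Sorted (with $ < everything):
  sorted[0] = $5010151  (last char: '1')
  sorted[1] = 010151$5  (last char: '5')
  sorted[2] = 0151$501  (last char: '1')
  sorted[3] = 1$501015  (last char: '5')
  sorted[4] = 10151$50  (last char: '0')
  sorted[5] = 151$5010  (last char: '0')
  sorted[6] = 5010151$  (last char: '$')
  sorted[7] = 51$50101  (last char: '1')
Last column: 151500$1
Original string S is at sorted index 6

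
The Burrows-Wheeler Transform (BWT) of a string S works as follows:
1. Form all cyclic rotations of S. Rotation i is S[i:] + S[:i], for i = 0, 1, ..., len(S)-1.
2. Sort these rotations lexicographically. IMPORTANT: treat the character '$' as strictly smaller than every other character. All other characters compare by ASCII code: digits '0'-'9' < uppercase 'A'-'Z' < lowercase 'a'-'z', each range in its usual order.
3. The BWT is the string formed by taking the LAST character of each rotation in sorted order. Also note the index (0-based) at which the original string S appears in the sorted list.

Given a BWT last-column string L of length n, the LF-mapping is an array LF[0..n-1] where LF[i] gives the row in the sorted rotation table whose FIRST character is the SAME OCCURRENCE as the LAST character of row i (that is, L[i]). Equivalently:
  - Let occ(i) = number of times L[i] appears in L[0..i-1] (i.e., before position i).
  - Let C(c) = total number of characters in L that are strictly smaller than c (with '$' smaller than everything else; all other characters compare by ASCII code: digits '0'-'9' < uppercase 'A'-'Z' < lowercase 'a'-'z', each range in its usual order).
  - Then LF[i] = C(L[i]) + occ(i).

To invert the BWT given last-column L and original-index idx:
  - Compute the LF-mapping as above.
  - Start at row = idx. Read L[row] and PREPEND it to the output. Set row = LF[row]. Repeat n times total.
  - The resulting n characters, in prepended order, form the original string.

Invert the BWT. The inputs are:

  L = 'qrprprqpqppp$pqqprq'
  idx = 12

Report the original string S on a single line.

Answer: qqrrpqpqprppqrpppq$

Derivation:
LF mapping: 9 15 1 16 2 17 10 3 11 4 5 6 0 7 12 13 8 18 14
Walk LF starting at row 12, prepending L[row]:
  step 1: row=12, L[12]='$', prepend. Next row=LF[12]=0
  step 2: row=0, L[0]='q', prepend. Next row=LF[0]=9
  step 3: row=9, L[9]='p', prepend. Next row=LF[9]=4
  step 4: row=4, L[4]='p', prepend. Next row=LF[4]=2
  step 5: row=2, L[2]='p', prepend. Next row=LF[2]=1
  step 6: row=1, L[1]='r', prepend. Next row=LF[1]=15
  step 7: row=15, L[15]='q', prepend. Next row=LF[15]=13
  step 8: row=13, L[13]='p', prepend. Next row=LF[13]=7
  step 9: row=7, L[7]='p', prepend. Next row=LF[7]=3
  step 10: row=3, L[3]='r', prepend. Next row=LF[3]=16
  step 11: row=16, L[16]='p', prepend. Next row=LF[16]=8
  step 12: row=8, L[8]='q', prepend. Next row=LF[8]=11
  step 13: row=11, L[11]='p', prepend. Next row=LF[11]=6
  step 14: row=6, L[6]='q', prepend. Next row=LF[6]=10
  step 15: row=10, L[10]='p', prepend. Next row=LF[10]=5
  step 16: row=5, L[5]='r', prepend. Next row=LF[5]=17
  step 17: row=17, L[17]='r', prepend. Next row=LF[17]=18
  step 18: row=18, L[18]='q', prepend. Next row=LF[18]=14
  step 19: row=14, L[14]='q', prepend. Next row=LF[14]=12
Reversed output: qqrrpqpqprppqrpppq$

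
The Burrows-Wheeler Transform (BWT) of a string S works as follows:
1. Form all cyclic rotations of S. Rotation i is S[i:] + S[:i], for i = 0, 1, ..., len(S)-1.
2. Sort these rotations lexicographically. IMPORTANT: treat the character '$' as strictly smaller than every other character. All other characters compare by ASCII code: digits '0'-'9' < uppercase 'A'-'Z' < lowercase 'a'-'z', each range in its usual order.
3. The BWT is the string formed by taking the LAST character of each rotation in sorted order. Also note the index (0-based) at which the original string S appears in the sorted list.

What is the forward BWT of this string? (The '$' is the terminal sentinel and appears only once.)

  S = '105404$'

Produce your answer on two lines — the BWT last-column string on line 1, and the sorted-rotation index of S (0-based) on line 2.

All 7 rotations (rotation i = S[i:]+S[:i]):
  rot[0] = 105404$
  rot[1] = 05404$1
  rot[2] = 5404$10
  rot[3] = 404$105
  rot[4] = 04$1054
  rot[5] = 4$10540
  rot[6] = $105404
Sorted (with $ < everything):
  sorted[0] = $105404  (last char: '4')
  sorted[1] = 04$1054  (last char: '4')
  sorted[2] = 05404$1  (last char: '1')
  sorted[3] = 105404$  (last char: '$')
  sorted[4] = 4$10540  (last char: '0')
  sorted[5] = 404$105  (last char: '5')
  sorted[6] = 5404$10  (last char: '0')
Last column: 441$050
Original string S is at sorted index 3

Answer: 441$050
3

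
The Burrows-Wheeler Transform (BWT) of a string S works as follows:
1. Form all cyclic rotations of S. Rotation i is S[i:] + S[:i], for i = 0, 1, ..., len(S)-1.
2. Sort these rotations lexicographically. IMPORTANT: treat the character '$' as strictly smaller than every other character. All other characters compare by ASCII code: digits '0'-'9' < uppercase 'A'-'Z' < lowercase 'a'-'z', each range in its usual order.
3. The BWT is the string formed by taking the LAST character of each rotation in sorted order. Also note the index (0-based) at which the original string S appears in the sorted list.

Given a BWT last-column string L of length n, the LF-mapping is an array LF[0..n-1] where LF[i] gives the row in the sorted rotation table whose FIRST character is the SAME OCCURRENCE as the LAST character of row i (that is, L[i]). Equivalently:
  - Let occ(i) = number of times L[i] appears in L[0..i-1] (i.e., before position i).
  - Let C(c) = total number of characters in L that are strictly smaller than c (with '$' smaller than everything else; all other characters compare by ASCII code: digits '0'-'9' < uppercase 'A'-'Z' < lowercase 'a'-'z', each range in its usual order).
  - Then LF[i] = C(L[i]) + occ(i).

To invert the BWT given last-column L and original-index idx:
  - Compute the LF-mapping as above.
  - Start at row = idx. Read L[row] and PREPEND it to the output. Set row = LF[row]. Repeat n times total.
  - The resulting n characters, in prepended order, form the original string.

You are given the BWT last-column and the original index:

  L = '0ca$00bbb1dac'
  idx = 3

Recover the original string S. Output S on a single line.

LF mapping: 1 10 5 0 2 3 7 8 9 4 12 6 11
Walk LF starting at row 3, prepending L[row]:
  step 1: row=3, L[3]='$', prepend. Next row=LF[3]=0
  step 2: row=0, L[0]='0', prepend. Next row=LF[0]=1
  step 3: row=1, L[1]='c', prepend. Next row=LF[1]=10
  step 4: row=10, L[10]='d', prepend. Next row=LF[10]=12
  step 5: row=12, L[12]='c', prepend. Next row=LF[12]=11
  step 6: row=11, L[11]='a', prepend. Next row=LF[11]=6
  step 7: row=6, L[6]='b', prepend. Next row=LF[6]=7
  step 8: row=7, L[7]='b', prepend. Next row=LF[7]=8
  step 9: row=8, L[8]='b', prepend. Next row=LF[8]=9
  step 10: row=9, L[9]='1', prepend. Next row=LF[9]=4
  step 11: row=4, L[4]='0', prepend. Next row=LF[4]=2
  step 12: row=2, L[2]='a', prepend. Next row=LF[2]=5
  step 13: row=5, L[5]='0', prepend. Next row=LF[5]=3
Reversed output: 0a01bbbacdc0$

Answer: 0a01bbbacdc0$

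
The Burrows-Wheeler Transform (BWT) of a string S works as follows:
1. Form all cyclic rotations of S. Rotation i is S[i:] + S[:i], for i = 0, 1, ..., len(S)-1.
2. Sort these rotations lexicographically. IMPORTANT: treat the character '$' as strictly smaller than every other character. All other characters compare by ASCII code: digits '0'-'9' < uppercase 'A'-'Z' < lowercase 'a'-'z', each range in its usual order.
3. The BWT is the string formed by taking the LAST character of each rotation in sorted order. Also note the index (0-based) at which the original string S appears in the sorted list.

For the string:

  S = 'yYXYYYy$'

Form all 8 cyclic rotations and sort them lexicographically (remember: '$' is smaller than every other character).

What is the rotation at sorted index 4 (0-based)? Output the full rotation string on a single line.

Answer: YYy$yYXY

Derivation:
All 8 rotations (rotation i = S[i:]+S[:i]):
  rot[0] = yYXYYYy$
  rot[1] = YXYYYy$y
  rot[2] = XYYYy$yY
  rot[3] = YYYy$yYX
  rot[4] = YYy$yYXY
  rot[5] = Yy$yYXYY
  rot[6] = y$yYXYYY
  rot[7] = $yYXYYYy
Sorted (with $ < everything):
  sorted[0] = $yYXYYYy
  sorted[1] = XYYYy$yY
  sorted[2] = YXYYYy$y
  sorted[3] = YYYy$yYX
  sorted[4] = YYy$yYXY
  sorted[5] = Yy$yYXYY
  sorted[6] = y$yYXYYY
  sorted[7] = yYXYYYy$
sorted[4] = YYy$yYXY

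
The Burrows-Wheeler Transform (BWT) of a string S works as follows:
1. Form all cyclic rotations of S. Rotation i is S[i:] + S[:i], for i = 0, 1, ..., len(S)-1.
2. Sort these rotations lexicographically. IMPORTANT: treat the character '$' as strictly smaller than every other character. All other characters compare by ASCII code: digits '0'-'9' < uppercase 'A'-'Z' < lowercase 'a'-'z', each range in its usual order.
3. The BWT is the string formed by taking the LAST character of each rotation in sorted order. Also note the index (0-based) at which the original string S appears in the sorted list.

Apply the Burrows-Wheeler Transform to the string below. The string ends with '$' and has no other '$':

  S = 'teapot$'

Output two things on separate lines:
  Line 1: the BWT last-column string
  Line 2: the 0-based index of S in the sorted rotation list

All 7 rotations (rotation i = S[i:]+S[:i]):
  rot[0] = teapot$
  rot[1] = eapot$t
  rot[2] = apot$te
  rot[3] = pot$tea
  rot[4] = ot$teap
  rot[5] = t$teapo
  rot[6] = $teapot
Sorted (with $ < everything):
  sorted[0] = $teapot  (last char: 't')
  sorted[1] = apot$te  (last char: 'e')
  sorted[2] = eapot$t  (last char: 't')
  sorted[3] = ot$teap  (last char: 'p')
  sorted[4] = pot$tea  (last char: 'a')
  sorted[5] = t$teapo  (last char: 'o')
  sorted[6] = teapot$  (last char: '$')
Last column: tetpao$
Original string S is at sorted index 6

Answer: tetpao$
6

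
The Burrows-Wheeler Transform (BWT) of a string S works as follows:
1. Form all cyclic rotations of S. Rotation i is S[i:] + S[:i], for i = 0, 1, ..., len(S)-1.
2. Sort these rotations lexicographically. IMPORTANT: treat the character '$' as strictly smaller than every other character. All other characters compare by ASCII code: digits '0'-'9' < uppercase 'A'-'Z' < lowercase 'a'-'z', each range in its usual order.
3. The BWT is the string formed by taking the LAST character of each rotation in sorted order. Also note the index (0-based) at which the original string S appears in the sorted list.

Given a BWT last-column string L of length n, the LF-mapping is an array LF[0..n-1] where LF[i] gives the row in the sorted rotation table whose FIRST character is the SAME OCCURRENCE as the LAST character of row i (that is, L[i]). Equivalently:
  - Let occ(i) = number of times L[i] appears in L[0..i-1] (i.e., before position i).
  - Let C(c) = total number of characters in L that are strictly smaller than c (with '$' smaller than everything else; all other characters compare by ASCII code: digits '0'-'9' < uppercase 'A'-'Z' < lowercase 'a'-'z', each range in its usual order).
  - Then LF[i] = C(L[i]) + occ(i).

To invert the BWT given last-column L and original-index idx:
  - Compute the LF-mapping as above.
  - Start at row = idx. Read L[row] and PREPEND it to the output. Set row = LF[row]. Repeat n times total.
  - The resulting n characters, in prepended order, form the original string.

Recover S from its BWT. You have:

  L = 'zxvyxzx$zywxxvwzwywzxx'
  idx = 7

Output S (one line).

Answer: xvvxzzxwywxxxzyxwzwyz$

Derivation:
LF mapping: 17 7 1 14 8 18 9 0 19 15 3 10 11 2 4 20 5 16 6 21 12 13
Walk LF starting at row 7, prepending L[row]:
  step 1: row=7, L[7]='$', prepend. Next row=LF[7]=0
  step 2: row=0, L[0]='z', prepend. Next row=LF[0]=17
  step 3: row=17, L[17]='y', prepend. Next row=LF[17]=16
  step 4: row=16, L[16]='w', prepend. Next row=LF[16]=5
  step 5: row=5, L[5]='z', prepend. Next row=LF[5]=18
  step 6: row=18, L[18]='w', prepend. Next row=LF[18]=6
  step 7: row=6, L[6]='x', prepend. Next row=LF[6]=9
  step 8: row=9, L[9]='y', prepend. Next row=LF[9]=15
  step 9: row=15, L[15]='z', prepend. Next row=LF[15]=20
  step 10: row=20, L[20]='x', prepend. Next row=LF[20]=12
  step 11: row=12, L[12]='x', prepend. Next row=LF[12]=11
  step 12: row=11, L[11]='x', prepend. Next row=LF[11]=10
  step 13: row=10, L[10]='w', prepend. Next row=LF[10]=3
  step 14: row=3, L[3]='y', prepend. Next row=LF[3]=14
  step 15: row=14, L[14]='w', prepend. Next row=LF[14]=4
  step 16: row=4, L[4]='x', prepend. Next row=LF[4]=8
  step 17: row=8, L[8]='z', prepend. Next row=LF[8]=19
  step 18: row=19, L[19]='z', prepend. Next row=LF[19]=21
  step 19: row=21, L[21]='x', prepend. Next row=LF[21]=13
  step 20: row=13, L[13]='v', prepend. Next row=LF[13]=2
  step 21: row=2, L[2]='v', prepend. Next row=LF[2]=1
  step 22: row=1, L[1]='x', prepend. Next row=LF[1]=7
Reversed output: xvvxzzxwywxxxzyxwzwyz$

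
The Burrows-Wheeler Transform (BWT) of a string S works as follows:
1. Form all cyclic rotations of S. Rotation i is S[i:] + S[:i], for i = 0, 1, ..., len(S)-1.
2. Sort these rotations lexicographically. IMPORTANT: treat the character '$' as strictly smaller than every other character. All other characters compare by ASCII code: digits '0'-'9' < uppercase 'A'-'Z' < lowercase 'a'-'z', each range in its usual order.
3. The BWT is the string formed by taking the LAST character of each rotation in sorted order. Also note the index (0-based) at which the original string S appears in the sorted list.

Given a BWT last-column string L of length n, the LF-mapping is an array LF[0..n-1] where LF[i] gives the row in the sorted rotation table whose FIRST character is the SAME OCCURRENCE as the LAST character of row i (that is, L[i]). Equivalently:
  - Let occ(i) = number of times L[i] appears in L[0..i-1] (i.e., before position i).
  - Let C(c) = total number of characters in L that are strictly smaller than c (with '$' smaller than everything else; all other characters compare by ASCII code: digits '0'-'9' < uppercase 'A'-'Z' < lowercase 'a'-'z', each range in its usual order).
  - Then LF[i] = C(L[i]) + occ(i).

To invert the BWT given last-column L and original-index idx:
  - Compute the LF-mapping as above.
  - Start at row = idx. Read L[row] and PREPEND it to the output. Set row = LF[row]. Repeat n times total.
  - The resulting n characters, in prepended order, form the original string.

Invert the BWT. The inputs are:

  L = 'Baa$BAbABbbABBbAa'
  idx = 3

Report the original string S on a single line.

Answer: AaABBabbBbBAbaAB$

Derivation:
LF mapping: 5 10 11 0 6 1 13 2 7 14 15 3 8 9 16 4 12
Walk LF starting at row 3, prepending L[row]:
  step 1: row=3, L[3]='$', prepend. Next row=LF[3]=0
  step 2: row=0, L[0]='B', prepend. Next row=LF[0]=5
  step 3: row=5, L[5]='A', prepend. Next row=LF[5]=1
  step 4: row=1, L[1]='a', prepend. Next row=LF[1]=10
  step 5: row=10, L[10]='b', prepend. Next row=LF[10]=15
  step 6: row=15, L[15]='A', prepend. Next row=LF[15]=4
  step 7: row=4, L[4]='B', prepend. Next row=LF[4]=6
  step 8: row=6, L[6]='b', prepend. Next row=LF[6]=13
  step 9: row=13, L[13]='B', prepend. Next row=LF[13]=9
  step 10: row=9, L[9]='b', prepend. Next row=LF[9]=14
  step 11: row=14, L[14]='b', prepend. Next row=LF[14]=16
  step 12: row=16, L[16]='a', prepend. Next row=LF[16]=12
  step 13: row=12, L[12]='B', prepend. Next row=LF[12]=8
  step 14: row=8, L[8]='B', prepend. Next row=LF[8]=7
  step 15: row=7, L[7]='A', prepend. Next row=LF[7]=2
  step 16: row=2, L[2]='a', prepend. Next row=LF[2]=11
  step 17: row=11, L[11]='A', prepend. Next row=LF[11]=3
Reversed output: AaABBabbBbBAbaAB$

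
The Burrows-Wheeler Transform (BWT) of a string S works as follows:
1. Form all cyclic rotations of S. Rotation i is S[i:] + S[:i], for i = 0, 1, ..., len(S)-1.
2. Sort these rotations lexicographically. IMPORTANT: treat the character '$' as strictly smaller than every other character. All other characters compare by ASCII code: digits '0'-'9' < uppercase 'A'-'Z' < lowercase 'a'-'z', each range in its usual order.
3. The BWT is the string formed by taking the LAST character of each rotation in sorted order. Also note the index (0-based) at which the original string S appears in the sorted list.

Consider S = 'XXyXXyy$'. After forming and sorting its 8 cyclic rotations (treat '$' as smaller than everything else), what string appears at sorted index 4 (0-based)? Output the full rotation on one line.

Answer: Xyy$XXyX

Derivation:
All 8 rotations (rotation i = S[i:]+S[:i]):
  rot[0] = XXyXXyy$
  rot[1] = XyXXyy$X
  rot[2] = yXXyy$XX
  rot[3] = XXyy$XXy
  rot[4] = Xyy$XXyX
  rot[5] = yy$XXyXX
  rot[6] = y$XXyXXy
  rot[7] = $XXyXXyy
Sorted (with $ < everything):
  sorted[0] = $XXyXXyy
  sorted[1] = XXyXXyy$
  sorted[2] = XXyy$XXy
  sorted[3] = XyXXyy$X
  sorted[4] = Xyy$XXyX
  sorted[5] = y$XXyXXy
  sorted[6] = yXXyy$XX
  sorted[7] = yy$XXyXX
sorted[4] = Xyy$XXyX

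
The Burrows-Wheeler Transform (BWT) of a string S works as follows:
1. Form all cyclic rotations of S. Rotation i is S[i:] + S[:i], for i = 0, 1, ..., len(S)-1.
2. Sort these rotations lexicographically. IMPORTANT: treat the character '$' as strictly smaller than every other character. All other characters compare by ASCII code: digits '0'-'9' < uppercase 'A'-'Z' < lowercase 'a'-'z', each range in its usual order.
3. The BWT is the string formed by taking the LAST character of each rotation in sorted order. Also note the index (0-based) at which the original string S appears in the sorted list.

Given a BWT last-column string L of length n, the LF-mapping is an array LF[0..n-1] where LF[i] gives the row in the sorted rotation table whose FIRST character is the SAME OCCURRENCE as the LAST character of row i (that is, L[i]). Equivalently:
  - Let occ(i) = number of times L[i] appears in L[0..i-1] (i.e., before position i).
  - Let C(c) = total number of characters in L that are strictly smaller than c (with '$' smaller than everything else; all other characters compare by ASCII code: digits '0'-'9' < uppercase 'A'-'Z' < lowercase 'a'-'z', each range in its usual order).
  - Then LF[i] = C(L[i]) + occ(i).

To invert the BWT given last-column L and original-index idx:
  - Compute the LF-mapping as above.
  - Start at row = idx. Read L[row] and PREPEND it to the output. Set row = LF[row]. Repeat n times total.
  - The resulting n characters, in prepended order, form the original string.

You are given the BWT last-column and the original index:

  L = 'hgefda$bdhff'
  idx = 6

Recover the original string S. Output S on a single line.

LF mapping: 10 9 5 6 3 1 0 2 4 11 7 8
Walk LF starting at row 6, prepending L[row]:
  step 1: row=6, L[6]='$', prepend. Next row=LF[6]=0
  step 2: row=0, L[0]='h', prepend. Next row=LF[0]=10
  step 3: row=10, L[10]='f', prepend. Next row=LF[10]=7
  step 4: row=7, L[7]='b', prepend. Next row=LF[7]=2
  step 5: row=2, L[2]='e', prepend. Next row=LF[2]=5
  step 6: row=5, L[5]='a', prepend. Next row=LF[5]=1
  step 7: row=1, L[1]='g', prepend. Next row=LF[1]=9
  step 8: row=9, L[9]='h', prepend. Next row=LF[9]=11
  step 9: row=11, L[11]='f', prepend. Next row=LF[11]=8
  step 10: row=8, L[8]='d', prepend. Next row=LF[8]=4
  step 11: row=4, L[4]='d', prepend. Next row=LF[4]=3
  step 12: row=3, L[3]='f', prepend. Next row=LF[3]=6
Reversed output: fddfhgaebfh$

Answer: fddfhgaebfh$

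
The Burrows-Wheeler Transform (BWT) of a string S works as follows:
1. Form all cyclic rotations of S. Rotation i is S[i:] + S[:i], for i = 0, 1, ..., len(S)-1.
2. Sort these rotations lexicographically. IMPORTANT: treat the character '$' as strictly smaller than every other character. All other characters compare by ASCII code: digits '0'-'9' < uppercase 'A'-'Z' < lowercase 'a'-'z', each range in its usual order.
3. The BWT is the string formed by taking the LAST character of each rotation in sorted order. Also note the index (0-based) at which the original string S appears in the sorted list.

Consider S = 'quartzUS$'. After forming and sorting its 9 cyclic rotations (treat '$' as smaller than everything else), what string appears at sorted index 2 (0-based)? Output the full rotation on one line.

Answer: US$quartz

Derivation:
All 9 rotations (rotation i = S[i:]+S[:i]):
  rot[0] = quartzUS$
  rot[1] = uartzUS$q
  rot[2] = artzUS$qu
  rot[3] = rtzUS$qua
  rot[4] = tzUS$quar
  rot[5] = zUS$quart
  rot[6] = US$quartz
  rot[7] = S$quartzU
  rot[8] = $quartzUS
Sorted (with $ < everything):
  sorted[0] = $quartzUS
  sorted[1] = S$quartzU
  sorted[2] = US$quartz
  sorted[3] = artzUS$qu
  sorted[4] = quartzUS$
  sorted[5] = rtzUS$qua
  sorted[6] = tzUS$quar
  sorted[7] = uartzUS$q
  sorted[8] = zUS$quart
sorted[2] = US$quartz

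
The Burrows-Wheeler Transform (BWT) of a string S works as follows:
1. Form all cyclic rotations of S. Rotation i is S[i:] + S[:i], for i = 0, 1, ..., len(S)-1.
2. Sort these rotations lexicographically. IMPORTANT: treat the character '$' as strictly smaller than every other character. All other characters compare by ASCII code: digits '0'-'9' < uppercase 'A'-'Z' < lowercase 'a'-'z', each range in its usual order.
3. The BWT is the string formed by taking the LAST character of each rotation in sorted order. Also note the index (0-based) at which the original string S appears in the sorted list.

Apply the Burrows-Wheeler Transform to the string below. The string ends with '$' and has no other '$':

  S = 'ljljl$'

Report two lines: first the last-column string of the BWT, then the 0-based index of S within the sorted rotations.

All 6 rotations (rotation i = S[i:]+S[:i]):
  rot[0] = ljljl$
  rot[1] = jljl$l
  rot[2] = ljl$lj
  rot[3] = jl$ljl
  rot[4] = l$ljlj
  rot[5] = $ljljl
Sorted (with $ < everything):
  sorted[0] = $ljljl  (last char: 'l')
  sorted[1] = jl$ljl  (last char: 'l')
  sorted[2] = jljl$l  (last char: 'l')
  sorted[3] = l$ljlj  (last char: 'j')
  sorted[4] = ljl$lj  (last char: 'j')
  sorted[5] = ljljl$  (last char: '$')
Last column: llljj$
Original string S is at sorted index 5

Answer: llljj$
5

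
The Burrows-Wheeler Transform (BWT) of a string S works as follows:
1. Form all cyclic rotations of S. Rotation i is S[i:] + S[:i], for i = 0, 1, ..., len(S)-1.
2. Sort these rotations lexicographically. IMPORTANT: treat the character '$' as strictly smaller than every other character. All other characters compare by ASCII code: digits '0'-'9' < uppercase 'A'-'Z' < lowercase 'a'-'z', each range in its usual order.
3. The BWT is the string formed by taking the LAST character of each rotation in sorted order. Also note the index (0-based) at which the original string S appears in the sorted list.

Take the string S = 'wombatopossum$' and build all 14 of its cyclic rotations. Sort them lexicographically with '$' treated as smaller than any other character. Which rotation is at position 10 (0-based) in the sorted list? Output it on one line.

Answer: sum$wombatopos

Derivation:
All 14 rotations (rotation i = S[i:]+S[:i]):
  rot[0] = wombatopossum$
  rot[1] = ombatopossum$w
  rot[2] = mbatopossum$wo
  rot[3] = batopossum$wom
  rot[4] = atopossum$womb
  rot[5] = topossum$womba
  rot[6] = opossum$wombat
  rot[7] = possum$wombato
  rot[8] = ossum$wombatop
  rot[9] = ssum$wombatopo
  rot[10] = sum$wombatopos
  rot[11] = um$wombatoposs
  rot[12] = m$wombatopossu
  rot[13] = $wombatopossum
Sorted (with $ < everything):
  sorted[0] = $wombatopossum
  sorted[1] = atopossum$womb
  sorted[2] = batopossum$wom
  sorted[3] = m$wombatopossu
  sorted[4] = mbatopossum$wo
  sorted[5] = ombatopossum$w
  sorted[6] = opossum$wombat
  sorted[7] = ossum$wombatop
  sorted[8] = possum$wombato
  sorted[9] = ssum$wombatopo
  sorted[10] = sum$wombatopos
  sorted[11] = topossum$womba
  sorted[12] = um$wombatoposs
  sorted[13] = wombatopossum$
sorted[10] = sum$wombatopos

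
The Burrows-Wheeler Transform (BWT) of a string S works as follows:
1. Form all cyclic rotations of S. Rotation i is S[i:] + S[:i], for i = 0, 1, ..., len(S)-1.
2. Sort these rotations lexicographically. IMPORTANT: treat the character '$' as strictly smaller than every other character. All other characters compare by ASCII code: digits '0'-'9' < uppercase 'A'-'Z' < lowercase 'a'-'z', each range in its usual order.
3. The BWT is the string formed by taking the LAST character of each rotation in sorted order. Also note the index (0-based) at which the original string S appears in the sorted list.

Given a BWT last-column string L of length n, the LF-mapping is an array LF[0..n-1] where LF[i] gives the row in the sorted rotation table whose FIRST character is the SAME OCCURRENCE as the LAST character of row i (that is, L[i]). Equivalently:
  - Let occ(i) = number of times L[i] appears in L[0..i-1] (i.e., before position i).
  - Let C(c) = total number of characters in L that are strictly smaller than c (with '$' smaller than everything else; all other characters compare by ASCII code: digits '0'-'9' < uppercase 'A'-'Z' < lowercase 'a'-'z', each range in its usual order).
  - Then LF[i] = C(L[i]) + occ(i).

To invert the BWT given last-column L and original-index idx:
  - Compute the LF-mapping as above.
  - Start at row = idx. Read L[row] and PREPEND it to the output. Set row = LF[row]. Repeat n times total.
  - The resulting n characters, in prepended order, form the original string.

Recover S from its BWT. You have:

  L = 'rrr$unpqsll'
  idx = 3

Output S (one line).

LF mapping: 6 7 8 0 10 3 4 5 9 1 2
Walk LF starting at row 3, prepending L[row]:
  step 1: row=3, L[3]='$', prepend. Next row=LF[3]=0
  step 2: row=0, L[0]='r', prepend. Next row=LF[0]=6
  step 3: row=6, L[6]='p', prepend. Next row=LF[6]=4
  step 4: row=4, L[4]='u', prepend. Next row=LF[4]=10
  step 5: row=10, L[10]='l', prepend. Next row=LF[10]=2
  step 6: row=2, L[2]='r', prepend. Next row=LF[2]=8
  step 7: row=8, L[8]='s', prepend. Next row=LF[8]=9
  step 8: row=9, L[9]='l', prepend. Next row=LF[9]=1
  step 9: row=1, L[1]='r', prepend. Next row=LF[1]=7
  step 10: row=7, L[7]='q', prepend. Next row=LF[7]=5
  step 11: row=5, L[5]='n', prepend. Next row=LF[5]=3
Reversed output: nqrlsrlupr$

Answer: nqrlsrlupr$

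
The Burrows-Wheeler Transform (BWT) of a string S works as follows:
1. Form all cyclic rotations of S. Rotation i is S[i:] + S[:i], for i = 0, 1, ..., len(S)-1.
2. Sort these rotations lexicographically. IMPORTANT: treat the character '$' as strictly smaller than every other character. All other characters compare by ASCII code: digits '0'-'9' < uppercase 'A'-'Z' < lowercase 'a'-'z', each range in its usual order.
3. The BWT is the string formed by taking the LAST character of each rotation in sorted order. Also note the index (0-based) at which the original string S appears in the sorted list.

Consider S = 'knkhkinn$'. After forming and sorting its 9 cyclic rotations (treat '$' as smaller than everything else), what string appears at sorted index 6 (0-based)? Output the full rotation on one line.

Answer: n$knkhkin

Derivation:
All 9 rotations (rotation i = S[i:]+S[:i]):
  rot[0] = knkhkinn$
  rot[1] = nkhkinn$k
  rot[2] = khkinn$kn
  rot[3] = hkinn$knk
  rot[4] = kinn$knkh
  rot[5] = inn$knkhk
  rot[6] = nn$knkhki
  rot[7] = n$knkhkin
  rot[8] = $knkhkinn
Sorted (with $ < everything):
  sorted[0] = $knkhkinn
  sorted[1] = hkinn$knk
  sorted[2] = inn$knkhk
  sorted[3] = khkinn$kn
  sorted[4] = kinn$knkh
  sorted[5] = knkhkinn$
  sorted[6] = n$knkhkin
  sorted[7] = nkhkinn$k
  sorted[8] = nn$knkhki
sorted[6] = n$knkhkin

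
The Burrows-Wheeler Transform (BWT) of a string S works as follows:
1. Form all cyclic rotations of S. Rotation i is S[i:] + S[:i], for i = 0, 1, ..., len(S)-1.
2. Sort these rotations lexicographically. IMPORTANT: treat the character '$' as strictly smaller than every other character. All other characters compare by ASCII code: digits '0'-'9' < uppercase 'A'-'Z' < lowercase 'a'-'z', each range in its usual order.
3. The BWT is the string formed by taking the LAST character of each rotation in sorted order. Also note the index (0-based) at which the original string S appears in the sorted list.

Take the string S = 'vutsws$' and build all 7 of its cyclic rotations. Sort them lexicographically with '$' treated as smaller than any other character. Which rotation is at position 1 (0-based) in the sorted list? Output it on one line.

Answer: s$vutsw

Derivation:
All 7 rotations (rotation i = S[i:]+S[:i]):
  rot[0] = vutsws$
  rot[1] = utsws$v
  rot[2] = tsws$vu
  rot[3] = sws$vut
  rot[4] = ws$vuts
  rot[5] = s$vutsw
  rot[6] = $vutsws
Sorted (with $ < everything):
  sorted[0] = $vutsws
  sorted[1] = s$vutsw
  sorted[2] = sws$vut
  sorted[3] = tsws$vu
  sorted[4] = utsws$v
  sorted[5] = vutsws$
  sorted[6] = ws$vuts
sorted[1] = s$vutsw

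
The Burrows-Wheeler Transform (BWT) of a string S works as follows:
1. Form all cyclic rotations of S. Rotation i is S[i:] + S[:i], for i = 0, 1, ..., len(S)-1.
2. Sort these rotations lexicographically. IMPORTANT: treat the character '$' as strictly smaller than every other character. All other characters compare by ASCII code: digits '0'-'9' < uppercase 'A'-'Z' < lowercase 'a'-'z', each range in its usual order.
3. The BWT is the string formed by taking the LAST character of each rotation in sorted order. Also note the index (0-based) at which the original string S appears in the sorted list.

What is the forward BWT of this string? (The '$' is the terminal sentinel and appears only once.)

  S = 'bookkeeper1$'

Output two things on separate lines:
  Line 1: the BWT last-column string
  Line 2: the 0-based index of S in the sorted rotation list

All 12 rotations (rotation i = S[i:]+S[:i]):
  rot[0] = bookkeeper1$
  rot[1] = ookkeeper1$b
  rot[2] = okkeeper1$bo
  rot[3] = kkeeper1$boo
  rot[4] = keeper1$book
  rot[5] = eeper1$bookk
  rot[6] = eper1$bookke
  rot[7] = per1$bookkee
  rot[8] = er1$bookkeep
  rot[9] = r1$bookkeepe
  rot[10] = 1$bookkeeper
  rot[11] = $bookkeeper1
Sorted (with $ < everything):
  sorted[0] = $bookkeeper1  (last char: '1')
  sorted[1] = 1$bookkeeper  (last char: 'r')
  sorted[2] = bookkeeper1$  (last char: '$')
  sorted[3] = eeper1$bookk  (last char: 'k')
  sorted[4] = eper1$bookke  (last char: 'e')
  sorted[5] = er1$bookkeep  (last char: 'p')
  sorted[6] = keeper1$book  (last char: 'k')
  sorted[7] = kkeeper1$boo  (last char: 'o')
  sorted[8] = okkeeper1$bo  (last char: 'o')
  sorted[9] = ookkeeper1$b  (last char: 'b')
  sorted[10] = per1$bookkee  (last char: 'e')
  sorted[11] = r1$bookkeepe  (last char: 'e')
Last column: 1r$kepkoobee
Original string S is at sorted index 2

Answer: 1r$kepkoobee
2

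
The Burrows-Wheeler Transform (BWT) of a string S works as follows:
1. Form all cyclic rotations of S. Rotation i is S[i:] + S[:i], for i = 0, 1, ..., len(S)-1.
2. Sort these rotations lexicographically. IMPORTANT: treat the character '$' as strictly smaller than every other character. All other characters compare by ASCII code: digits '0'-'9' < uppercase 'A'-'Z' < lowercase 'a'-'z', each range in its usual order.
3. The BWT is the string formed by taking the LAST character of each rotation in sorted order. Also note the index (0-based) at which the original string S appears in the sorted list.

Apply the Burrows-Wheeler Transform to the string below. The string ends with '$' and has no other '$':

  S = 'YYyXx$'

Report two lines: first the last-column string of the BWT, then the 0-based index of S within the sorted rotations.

Answer: xy$YXY
2

Derivation:
All 6 rotations (rotation i = S[i:]+S[:i]):
  rot[0] = YYyXx$
  rot[1] = YyXx$Y
  rot[2] = yXx$YY
  rot[3] = Xx$YYy
  rot[4] = x$YYyX
  rot[5] = $YYyXx
Sorted (with $ < everything):
  sorted[0] = $YYyXx  (last char: 'x')
  sorted[1] = Xx$YYy  (last char: 'y')
  sorted[2] = YYyXx$  (last char: '$')
  sorted[3] = YyXx$Y  (last char: 'Y')
  sorted[4] = x$YYyX  (last char: 'X')
  sorted[5] = yXx$YY  (last char: 'Y')
Last column: xy$YXY
Original string S is at sorted index 2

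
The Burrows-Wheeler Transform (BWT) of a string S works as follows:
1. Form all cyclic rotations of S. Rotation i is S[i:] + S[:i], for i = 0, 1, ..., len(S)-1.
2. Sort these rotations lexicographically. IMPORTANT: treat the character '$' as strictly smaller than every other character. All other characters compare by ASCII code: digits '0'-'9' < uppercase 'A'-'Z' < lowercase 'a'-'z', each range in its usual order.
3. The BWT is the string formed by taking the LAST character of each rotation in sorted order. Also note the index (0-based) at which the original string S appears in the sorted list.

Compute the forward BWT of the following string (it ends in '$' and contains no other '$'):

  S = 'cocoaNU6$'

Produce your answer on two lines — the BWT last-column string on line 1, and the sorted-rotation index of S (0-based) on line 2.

Answer: 6UaNoo$cc
6

Derivation:
All 9 rotations (rotation i = S[i:]+S[:i]):
  rot[0] = cocoaNU6$
  rot[1] = ocoaNU6$c
  rot[2] = coaNU6$co
  rot[3] = oaNU6$coc
  rot[4] = aNU6$coco
  rot[5] = NU6$cocoa
  rot[6] = U6$cocoaN
  rot[7] = 6$cocoaNU
  rot[8] = $cocoaNU6
Sorted (with $ < everything):
  sorted[0] = $cocoaNU6  (last char: '6')
  sorted[1] = 6$cocoaNU  (last char: 'U')
  sorted[2] = NU6$cocoa  (last char: 'a')
  sorted[3] = U6$cocoaN  (last char: 'N')
  sorted[4] = aNU6$coco  (last char: 'o')
  sorted[5] = coaNU6$co  (last char: 'o')
  sorted[6] = cocoaNU6$  (last char: '$')
  sorted[7] = oaNU6$coc  (last char: 'c')
  sorted[8] = ocoaNU6$c  (last char: 'c')
Last column: 6UaNoo$cc
Original string S is at sorted index 6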